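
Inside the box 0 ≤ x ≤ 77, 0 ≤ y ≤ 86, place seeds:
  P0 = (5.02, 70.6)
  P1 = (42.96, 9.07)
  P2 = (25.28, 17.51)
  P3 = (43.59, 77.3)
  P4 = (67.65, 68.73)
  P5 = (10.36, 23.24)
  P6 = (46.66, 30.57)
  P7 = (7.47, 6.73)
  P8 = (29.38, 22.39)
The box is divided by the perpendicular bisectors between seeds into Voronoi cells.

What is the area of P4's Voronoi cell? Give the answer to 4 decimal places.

1. box [0,77]×[0,86]: [(0, 0) (77, 0) (77, 86) (0, 86)]
2. ⊥bis P4·P0 via (36.335,69.665): [(34.2549, 0) (77, 0) (77, 86) (36.8227, 86)]  |A|=3565.6598
3. ⊥bis P4·P1 via (55.305,38.9): [(35.6592, 47.0303) (77, 29.9216) (77, 86) (36.8227, 86)]  |A|=1942.0105
4. ⊥bis P4·P2 via (46.465,43.12): [(35.8057, 51.9375) (47.8236, 41.9961) (77, 29.9216) (77, 86) (36.8227, 86)]  |A|=1911.795
5. ⊥bis P4·P3 via (55.62,73.015): [(45.3115, 44.0742) (47.8236, 41.9961) (77, 29.9216) (77, 86) (60.2452, 86)]  |A|=1254.8987
6. ⊥bis P4·P5 via (39.005,45.985): [(45.3115, 44.0742) (47.8236, 41.9961) (77, 29.9216) (77, 86) (60.2452, 86)]  |A|=1254.8987
7. ⊥bis P4·P6 via (57.155,49.65): [(48.9125, 54.1838) (77, 38.7342) (77, 86) (60.2452, 86)]  |A|=930.3271
8. ⊥bis P4·P7 via (37.56,37.73): [(48.9125, 54.1838) (77, 38.7342) (77, 86) (60.2452, 86)]  |A|=930.3271
9. ⊥bis P4·P8 via (48.515,45.56): [(48.9125, 54.1838) (77, 38.7342) (77, 86) (60.2452, 86)]  |A|=930.3271
10. canonical 4-gon: [(48.9125, 54.1838) (77, 38.7342) (77, 86) (60.2452, 86)]
11. shoelace: 930.3271

Area of P4's cell: 930.3271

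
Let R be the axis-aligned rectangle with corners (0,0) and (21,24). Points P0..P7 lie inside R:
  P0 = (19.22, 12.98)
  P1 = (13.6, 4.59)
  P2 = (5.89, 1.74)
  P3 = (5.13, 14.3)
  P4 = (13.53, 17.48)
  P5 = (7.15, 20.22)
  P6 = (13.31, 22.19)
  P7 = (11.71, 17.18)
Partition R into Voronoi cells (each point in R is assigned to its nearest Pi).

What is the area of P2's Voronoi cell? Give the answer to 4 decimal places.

1. box [0,21]×[0,24]: [(0, 0) (21, 0) (21, 24) (0, 24)]
2. ⊥bis P2·P0 via (12.555,7.36): [(0, 22.2495) (0, 0) (18.761, 0)]  |A|=208.7119
3. ⊥bis P2·P1 via (9.745,3.165): [(4.7905, 16.5683) (0, 22.2495) (0, 0) (10.9149, 0)]  |A|=143.7138
4. ⊥bis P2·P3 via (5.51,8.02): [(7.897, 8.1644) (0, 7.6866) (0, 0) (10.9149, 0)]  |A|=74.9075
5. ⊥bis P2·P4 via (9.71,9.61): [(7.897, 8.1644) (0, 7.6866) (0, 0) (10.9149, 0)]  |A|=74.9075
6. ⊥bis P2·P5 via (6.52,10.98): [(7.897, 8.1644) (0, 7.6866) (0, 0) (10.9149, 0)]  |A|=74.9075
7. ⊥bis P2·P6 via (9.6,11.965): [(7.897, 8.1644) (0, 7.6866) (0, 0) (10.9149, 0)]  |A|=74.9075
8. ⊥bis P2·P7 via (8.8,9.46): [(7.897, 8.1644) (0, 7.6866) (0, 0) (10.9149, 0)]  |A|=74.9075
9. canonical 4-gon: [(7.897, 8.1644) (0, 7.6866) (0, 0) (10.9149, 0)]
10. shoelace: 74.9075

Area of P2's cell: 74.9075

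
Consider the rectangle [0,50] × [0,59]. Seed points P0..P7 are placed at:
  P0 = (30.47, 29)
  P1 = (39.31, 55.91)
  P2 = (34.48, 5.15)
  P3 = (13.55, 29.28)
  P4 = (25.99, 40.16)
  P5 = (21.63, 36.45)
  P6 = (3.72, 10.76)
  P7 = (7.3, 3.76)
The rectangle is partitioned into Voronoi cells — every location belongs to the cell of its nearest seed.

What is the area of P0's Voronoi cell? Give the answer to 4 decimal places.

Area of P0's cell: 528.0441

1. box [0,50]×[0,59]: [(0, 0) (50, 0) (50, 59) (0, 59)]
2. ⊥bis P0·P1 via (34.89,42.455): [(0, 53.9164) (0, 0) (50, 0) (50, 37.4913)]  |A|=2285.1944
3. ⊥bis P0·P2 via (32.475,17.075): [(0, 53.9164) (0, 11.6148) (50, 20.0216) (50, 37.4913)]  |A|=1494.2846
4. ⊥bis P0·P3 via (22.01,29.14): [(22.2988, 46.5912) (21.7806, 15.2769) (50, 20.0216) (50, 37.4913)]  |A|=682.5738
5. ⊥bis P0·P4 via (28.23,34.58): [(42.0159, 40.1141) (22.059, 32.1028) (21.7806, 15.2769) (50, 20.0216) (50, 37.4913)]  |A|=538.9618
6. ⊥bis P0·P5 via (26.05,32.725): [(42.0159, 40.1141) (27.298, 34.2059) (21.9896, 27.907) (21.7806, 15.2769) (50, 20.0216) (50, 37.4913)]  |A|=528.0441
7. ⊥bis P0·P6 via (17.095,19.88): [(42.0159, 40.1141) (27.298, 34.2059) (21.9896, 27.907) (21.7806, 15.2769) (50, 20.0216) (50, 37.4913)]  |A|=528.0441
8. ⊥bis P0·P7 via (18.885,16.38): [(42.0159, 40.1141) (27.298, 34.2059) (21.9896, 27.907) (21.7806, 15.2769) (50, 20.0216) (50, 37.4913)]  |A|=528.0441
9. canonical 6-gon: [(42.0159, 40.1141) (27.298, 34.2059) (21.9896, 27.907) (21.7806, 15.2769) (50, 20.0216) (50, 37.4913)]
10. shoelace: 528.0441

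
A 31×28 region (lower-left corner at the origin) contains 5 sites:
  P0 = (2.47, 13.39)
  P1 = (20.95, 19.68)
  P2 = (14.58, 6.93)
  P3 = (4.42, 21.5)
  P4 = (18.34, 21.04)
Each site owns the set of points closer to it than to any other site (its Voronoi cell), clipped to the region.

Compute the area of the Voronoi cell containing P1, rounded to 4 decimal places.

1. box [0,31]×[0,28]: [(0, 0) (31, 0) (31, 28) (0, 28)]
2. ⊥bis P1·P0 via (11.71,16.535): [(17.338, 0) (31, 0) (31, 28) (7.8077, 28)]  |A|=515.9607
3. ⊥bis P1·P2 via (17.765,13.305): [(11.794, 16.2881) (31, 6.6927) (31, 28) (7.8077, 28)]  |A|=340.4264
4. ⊥bis P1·P3 via (12.685,20.59): [(12.1896, 16.0905) (31, 6.6927) (31, 28) (13.5009, 28)]  |A|=304.6024
5. ⊥bis P1·P4 via (19.645,20.36): [(16.3398, 14.017) (31, 6.6927) (31, 28) (23.626, 28)]  |A|=207.7395
6. canonical 4-gon: [(16.3398, 14.017) (31, 6.6927) (31, 28) (23.626, 28)]
7. shoelace: 207.7395

Area of P1's cell: 207.7395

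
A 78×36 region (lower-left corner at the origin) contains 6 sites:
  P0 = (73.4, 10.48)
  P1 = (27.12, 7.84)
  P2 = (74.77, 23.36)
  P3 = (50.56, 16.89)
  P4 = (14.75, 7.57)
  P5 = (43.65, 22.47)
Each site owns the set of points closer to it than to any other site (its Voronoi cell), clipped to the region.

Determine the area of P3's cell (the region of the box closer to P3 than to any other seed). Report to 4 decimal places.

1. box [0,78]×[0,36]: [(0, 0) (78, 0) (78, 36) (0, 36)]
2. ⊥bis P3·P0 via (61.98,13.685): [(0, 0) (58.1393, 0) (68.2427, 36) (0, 36)]  |A|=2274.8759
3. ⊥bis P3·P1 via (38.84,12.365): [(43.614, 0) (58.1393, 0) (68.2427, 36) (29.7147, 36)]  |A|=954.9585
4. ⊥bis P3·P2 via (62.665,20.125): [(43.614, 0) (58.1393, 0) (63.2125, 18.0765) (58.4225, 36) (29.7147, 36)]  |A|=866.9524
5. ⊥bis P3·P4 via (32.655,12.23): [(43.614, 0) (58.1393, 0) (63.2125, 18.0765) (58.4225, 36) (29.7147, 36)]  |A|=866.9524
6. ⊥bis P3·P5 via (47.105,19.68): [(39.6027, 10.3895) (43.614, 0) (58.1393, 0) (63.2125, 18.0765) (58.8853, 34.2682)]  |A|=477.1197
7. canonical 5-gon: [(39.6027, 10.3895) (43.614, 0) (58.1393, 0) (63.2125, 18.0765) (58.8853, 34.2682)]
8. shoelace: 477.1197

Area of P3's cell: 477.1197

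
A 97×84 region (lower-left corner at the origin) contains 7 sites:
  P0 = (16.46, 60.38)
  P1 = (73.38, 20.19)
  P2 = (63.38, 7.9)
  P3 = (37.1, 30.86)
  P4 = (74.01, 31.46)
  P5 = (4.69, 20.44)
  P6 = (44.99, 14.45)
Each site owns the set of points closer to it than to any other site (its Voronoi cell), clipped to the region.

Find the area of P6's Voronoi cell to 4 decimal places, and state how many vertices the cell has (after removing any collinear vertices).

Area of P6's cell: 686.8613 (6 vertices)

1. box [0,97]×[0,84]: [(0, 0) (97, 0) (97, 84) (0, 84)]
2. ⊥bis P6·P0 via (30.725,37.415): [(0, 18.3298) (0, 0) (97, 0) (97, 78.5826)]  |A|=4700.2481
3. ⊥bis P6·P1 via (59.185,17.32): [(52.4, 50.8787) (0, 18.3298) (0, 0) (62.6868, 0)]  |A|=2074.9516
4. ⊥bis P6·P2 via (54.185,11.175): [(58.167, 22.355) (52.4, 50.8787) (0, 18.3298) (0, 0) (50.2048, 0)]  |A|=1935.4335
5. ⊥bis P6·P3 via (41.045,22.655): [(58.167, 22.355) (56.5947, 30.1314) (0, 2.9204) (0, 0) (50.2048, 0)]  |A|=887.5415
6. ⊥bis P6·P4 via (59.5,22.955): [(58.167, 22.355) (57.2799, 26.7426) (55.5797, 29.6433) (0, 2.9204) (0, 0) (50.2048, 0)]  |A|=885.6544
7. ⊥bis P6·P5 via (24.84,17.445): [(58.167, 22.355) (57.2799, 26.7426) (55.5797, 29.6433) (24.4268, 14.6649) (22.2471, 0) (50.2048, 0)]  |A|=686.8613
8. canonical 6-gon: [(58.167, 22.355) (57.2799, 26.7426) (55.5797, 29.6433) (24.4268, 14.6649) (22.2471, 0) (50.2048, 0)]
9. shoelace: 686.8613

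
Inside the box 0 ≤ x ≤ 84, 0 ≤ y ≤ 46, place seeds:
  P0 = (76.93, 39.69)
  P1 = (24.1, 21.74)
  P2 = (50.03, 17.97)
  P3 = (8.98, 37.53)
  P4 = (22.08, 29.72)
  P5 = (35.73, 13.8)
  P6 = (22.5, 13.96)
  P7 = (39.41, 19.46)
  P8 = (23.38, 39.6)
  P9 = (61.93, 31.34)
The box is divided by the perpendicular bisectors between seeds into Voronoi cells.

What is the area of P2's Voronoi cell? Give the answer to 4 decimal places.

1. box [0,84]×[0,46]: [(0, 0) (84, 0) (84, 46) (0, 46)]
2. ⊥bis P2·P0 via (63.48,28.83): [(0, 0) (84, 0) (84, 3.4162) (49.6163, 46) (0, 46)]  |A|=3131.9064
3. ⊥bis P2·P1 via (37.065,19.855): [(34.1783, 0) (84, 0) (84, 3.4162) (49.6163, 46) (40.8663, 46)]  |A|=1405.8826
4. ⊥bis P2·P3 via (29.505,27.75): [(34.1783, 0) (84, 0) (84, 3.4162) (49.6163, 46) (40.8663, 46)]  |A|=1405.8826
5. ⊥bis P2·P4 via (36.055,23.845): [(38.4858, 29.6272) (34.1783, 0) (84, 0) (84, 3.4162) (49.6163, 46) (45.3688, 46)]  |A|=1369.0228
6. ⊥bis P2·P5 via (42.88,15.885): [(38.7142, 30.1705) (47.5122, 0) (84, 0) (84, 3.4162) (49.6163, 46) (45.3688, 46)]  |A|=1165.6631
7. ⊥bis P2·P6 via (36.265,15.965): [(38.7142, 30.1705) (47.5122, 0) (84, 0) (84, 3.4162) (49.6163, 46) (45.3688, 46)]  |A|=1165.6631
8. ⊥bis P2·P7 via (44.72,18.715): [(43.8542, 12.5441) (47.5122, 0) (84, 0) (84, 3.4162) (49.6163, 46) (48.5481, 46)]  |A|=1013.1499
9. ⊥bis P2·P8 via (36.705,28.785): [(48.1032, 42.8285) (43.8542, 12.5441) (47.5122, 0) (84, 0) (84, 3.4162) (50.1454, 45.3447)]  |A|=1010.1212
10. ⊥bis P2·P9 via (55.98,24.655): [(46.7109, 32.905) (43.8542, 12.5441) (47.5122, 0) (83.6806, 0)]  |A|=650.2179
11. canonical 4-gon: [(46.7109, 32.905) (43.8542, 12.5441) (47.5122, 0) (83.6806, 0)]
12. shoelace: 650.2179

Area of P2's cell: 650.2179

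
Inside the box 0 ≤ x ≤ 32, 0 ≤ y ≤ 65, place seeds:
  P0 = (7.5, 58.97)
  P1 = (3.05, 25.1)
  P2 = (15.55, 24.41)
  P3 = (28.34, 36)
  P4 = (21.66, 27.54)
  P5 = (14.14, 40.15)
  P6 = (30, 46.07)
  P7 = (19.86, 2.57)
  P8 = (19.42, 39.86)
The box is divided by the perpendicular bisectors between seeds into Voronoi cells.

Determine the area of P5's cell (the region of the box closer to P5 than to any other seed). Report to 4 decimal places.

Area of P5's cell: 248.4409

1. box [0,32]×[0,65]: [(0, 0) (32, 0) (32, 65) (0, 65)]
2. ⊥bis P5·P0 via (10.82,49.56): [(0, 45.7425) (0, 0) (32, 0) (32, 57.0326)]  |A|=1644.4028
3. ⊥bis P5·P1 via (8.595,32.625): [(0, 45.7425) (0, 38.9585) (32, 15.3784) (32, 57.0326)]  |A|=775.0132
4. ⊥bis P5·P2 via (14.845,32.28): [(0, 45.7425) (0, 38.9585) (9.6899, 31.8182) (32, 33.8168) (32, 57.0326)]  |A|=569.3322
5. ⊥bis P5·P3 via (21.24,38.075): [(26.1804, 54.9794) (0, 45.7425) (0, 38.9585) (9.6899, 31.8182) (19.6728, 32.7125)]  |A|=368.1268
6. ⊥bis P5·P4 via (17.9,33.845): [(20.4478, 35.3644) (26.1804, 54.9794) (0, 45.7425) (0, 38.9585) (9.6899, 31.8182) (15.3518, 32.3254)]  |A|=362.5474
7. ⊥bis P5·P6 via (22.07,43.11): [(20.4478, 35.3644) (22.4298, 42.1461) (18.6334, 52.3167) (0, 45.7425) (0, 38.9585) (9.6899, 31.8182) (15.3518, 32.3254)]  |A|=319.1148
8. ⊥bis P5·P7 via (17,21.36): [(20.4478, 35.3644) (22.4298, 42.1461) (18.6334, 52.3167) (0, 45.7425) (0, 38.9585) (9.6899, 31.8182) (15.3518, 32.3254)]  |A|=319.1148
9. ⊥bis P5·P8 via (16.78,40.005): [(16.3923, 32.9459) (17.4329, 51.8932) (0, 45.7425) (0, 38.9585) (9.6899, 31.8182) (15.3518, 32.3254)]  |A|=248.4409
10. canonical 6-gon: [(16.3923, 32.9459) (17.4329, 51.8932) (0, 45.7425) (0, 38.9585) (9.6899, 31.8182) (15.3518, 32.3254)]
11. shoelace: 248.4409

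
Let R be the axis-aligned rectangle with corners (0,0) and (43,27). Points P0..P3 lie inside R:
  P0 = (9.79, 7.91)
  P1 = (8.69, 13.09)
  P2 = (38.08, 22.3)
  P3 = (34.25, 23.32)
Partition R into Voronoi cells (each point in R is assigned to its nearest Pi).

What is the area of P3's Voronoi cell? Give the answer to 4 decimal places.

Area of P3's cell: 259.7895

1. box [0,43]×[0,27]: [(0, 0) (43, 0) (43, 27) (0, 27)]
2. ⊥bis P3·P0 via (22.02,15.615): [(31.8576, 0) (43, 0) (43, 27) (14.8474, 27)]  |A|=530.4834
3. ⊥bis P3·P1 via (21.47,18.205): [(23.3542, 13.4972) (31.8576, 0) (43, 0) (43, 27) (17.9499, 27)]  |A|=509.5367
4. ⊥bis P3·P2 via (36.165,22.81): [(23.3542, 13.4972) (30.6154, 1.9717) (37.2809, 27) (17.9499, 27)]  |A|=259.7895
5. canonical 4-gon: [(23.3542, 13.4972) (30.6154, 1.9717) (37.2809, 27) (17.9499, 27)]
6. shoelace: 259.7895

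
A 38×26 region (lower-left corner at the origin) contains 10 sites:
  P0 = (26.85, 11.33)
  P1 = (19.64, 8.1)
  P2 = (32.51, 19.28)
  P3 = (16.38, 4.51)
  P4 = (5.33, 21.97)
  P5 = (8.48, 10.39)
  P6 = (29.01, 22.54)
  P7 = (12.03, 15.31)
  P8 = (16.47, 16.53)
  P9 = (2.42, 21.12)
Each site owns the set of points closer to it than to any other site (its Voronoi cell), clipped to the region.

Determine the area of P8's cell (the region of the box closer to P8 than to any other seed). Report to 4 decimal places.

Area of P8's cell: 110.9448

1. box [0,38]×[0,26]: [(0, 0) (38, 0) (38, 26) (0, 26)]
2. ⊥bis P8·P0 via (21.66,13.93): [(0, 0) (14.6816, 0) (27.7066, 26) (0, 26)]  |A|=551.0467
3. ⊥bis P8·P1 via (18.055,12.315): [(0, 5.5256) (21.4999, 13.6104) (27.7066, 26) (0, 26)]  |A|=391.7352
4. ⊥bis P8·P2 via (24.49,17.905): [(0, 5.5256) (21.4999, 13.6104) (24.2762, 19.1523) (23.1021, 26) (0, 26)]  |A|=375.9701
5. ⊥bis P8·P3 via (16.425,10.52): [(0, 10.643) (13.3429, 10.5431) (21.4999, 13.6104) (24.2762, 19.1523) (23.1021, 26) (0, 26)]  |A|=341.8299
6. ⊥bis P8·P4 via (10.9,19.25): [(6.6725, 10.593) (13.3429, 10.5431) (21.4999, 13.6104) (24.2762, 19.1523) (23.1021, 26) (14.1962, 26)]  |A|=181.2343
7. ⊥bis P8·P5 via (12.475,13.46): [(9.7831, 16.9629) (14.4086, 10.9438) (21.4999, 13.6104) (24.2762, 19.1523) (23.1021, 26) (14.1962, 26)]  |A|=155.7778
8. ⊥bis P8·P6 via (22.74,19.535): [(9.7831, 16.9629) (14.4086, 10.9438) (21.4999, 13.6104) (23.5848, 17.7723) (19.6415, 26) (14.1962, 26)]  |A|=138.3642
9. ⊥bis P8·P7 via (14.25,15.92): [(12.4582, 22.4409) (15.5041, 11.3558) (21.4999, 13.6104) (23.5848, 17.7723) (19.6415, 26) (14.1962, 26)]  |A|=110.9448
10. ⊥bis P8·P9 via (9.445,18.825): [(12.4582, 22.4409) (15.5041, 11.3558) (21.4999, 13.6104) (23.5848, 17.7723) (19.6415, 26) (14.1962, 26)]  |A|=110.9448
11. canonical 6-gon: [(12.4582, 22.4409) (15.5041, 11.3558) (21.4999, 13.6104) (23.5848, 17.7723) (19.6415, 26) (14.1962, 26)]
12. shoelace: 110.9448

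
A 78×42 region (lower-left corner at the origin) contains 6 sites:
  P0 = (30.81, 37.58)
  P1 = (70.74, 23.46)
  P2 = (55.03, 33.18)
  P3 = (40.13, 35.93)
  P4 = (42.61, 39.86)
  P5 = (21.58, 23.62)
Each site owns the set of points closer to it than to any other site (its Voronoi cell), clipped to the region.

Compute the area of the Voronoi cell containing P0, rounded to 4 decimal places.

1. box [0,78]×[0,42]: [(0, 0) (78, 0) (78, 42) (0, 42)]
2. ⊥bis P0·P1 via (50.775,30.52): [(0, 0) (39.9826, 0) (54.8345, 42) (0, 42)]  |A|=1991.159
3. ⊥bis P0·P2 via (42.92,35.38): [(0, 0) (36.4926, 0) (44.1226, 42) (0, 42)]  |A|=1692.9198
4. ⊥bis P0·P3 via (35.47,36.755): [(0, 0) (28.9629, 0) (36.3986, 42) (0, 42)]  |A|=1372.5918
5. ⊥bis P0·P4 via (36.71,38.72): [(0, 0) (28.9629, 0) (36.2444, 41.1294) (36.0762, 42) (0, 42)]  |A|=1372.4515
6. ⊥bis P0·P5 via (26.195,30.6): [(33.5226, 25.7552) (36.2444, 41.1294) (36.0762, 42) (8.953, 42)]  |A|=222.7843
7. canonical 4-gon: [(33.5226, 25.7552) (36.2444, 41.1294) (36.0762, 42) (8.953, 42)]
8. shoelace: 222.7843

Area of P0's cell: 222.7843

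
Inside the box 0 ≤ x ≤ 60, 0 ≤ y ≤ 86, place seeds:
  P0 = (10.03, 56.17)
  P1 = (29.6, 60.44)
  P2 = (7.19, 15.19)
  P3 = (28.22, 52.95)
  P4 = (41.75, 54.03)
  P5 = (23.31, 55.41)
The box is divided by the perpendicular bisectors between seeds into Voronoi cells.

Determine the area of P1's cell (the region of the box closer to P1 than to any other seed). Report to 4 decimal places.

1. box [0,60]×[0,86]: [(0, 0) (60, 0) (60, 86) (0, 86)]
2. ⊥bis P1·P0 via (19.815,58.305): [(32.5366, 0) (60, 0) (60, 86) (13.7722, 86)]  |A|=3168.7203
3. ⊥bis P1·P2 via (18.395,37.815): [(24.9994, 34.5442) (60, 17.2102) (60, 86) (13.7722, 86)]  |A|=2393.1872
4. ⊥bis P1·P3 via (28.91,56.695): [(19.8001, 58.3735) (60, 50.9668) (60, 86) (13.7722, 86)]  |A|=1342.7232
5. ⊥bis P1·P4 via (35.675,57.235): [(19.8001, 58.3735) (34.816, 55.6068) (50.8506, 86) (13.7722, 86)]  |A|=762.5462
6. ⊥bis P1·P5 via (26.455,57.925): [(17.4375, 69.2013) (27.1844, 57.0129) (34.816, 55.6068) (50.8506, 86) (13.7722, 86)]  |A|=724.1752
7. canonical 5-gon: [(17.4375, 69.2013) (27.1844, 57.0129) (34.816, 55.6068) (50.8506, 86) (13.7722, 86)]
8. shoelace: 724.1752

Area of P1's cell: 724.1752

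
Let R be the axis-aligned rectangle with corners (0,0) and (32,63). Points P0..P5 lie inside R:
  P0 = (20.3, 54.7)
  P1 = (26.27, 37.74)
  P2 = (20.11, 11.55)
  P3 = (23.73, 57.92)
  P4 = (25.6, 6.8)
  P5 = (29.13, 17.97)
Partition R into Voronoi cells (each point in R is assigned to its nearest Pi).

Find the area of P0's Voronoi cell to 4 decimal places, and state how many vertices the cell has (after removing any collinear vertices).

Area of P0's cell: 482.7183 (4 vertices)

1. box [0,32]×[0,63]: [(0, 0) (32, 0) (32, 63) (0, 63)]
2. ⊥bis P0·P1 via (23.285,46.22): [(0, 38.0236) (32, 49.2877) (32, 63) (0, 63)]  |A|=619.0193
3. ⊥bis P0·P2 via (20.205,33.125): [(0, 38.0236) (32, 49.2877) (32, 63) (0, 63)]  |A|=619.0193
4. ⊥bis P0·P3 via (22.015,56.31): [(0, 38.0236) (29.45, 48.3901) (15.7346, 63) (0, 63)]  |A|=482.7183
5. ⊥bis P0·P4 via (22.95,30.75): [(0, 38.0236) (29.45, 48.3901) (15.7346, 63) (0, 63)]  |A|=482.7183
6. ⊥bis P0·P5 via (24.715,36.335): [(0, 38.0236) (29.45, 48.3901) (15.7346, 63) (0, 63)]  |A|=482.7183
7. canonical 4-gon: [(0, 38.0236) (29.45, 48.3901) (15.7346, 63) (0, 63)]
8. shoelace: 482.7183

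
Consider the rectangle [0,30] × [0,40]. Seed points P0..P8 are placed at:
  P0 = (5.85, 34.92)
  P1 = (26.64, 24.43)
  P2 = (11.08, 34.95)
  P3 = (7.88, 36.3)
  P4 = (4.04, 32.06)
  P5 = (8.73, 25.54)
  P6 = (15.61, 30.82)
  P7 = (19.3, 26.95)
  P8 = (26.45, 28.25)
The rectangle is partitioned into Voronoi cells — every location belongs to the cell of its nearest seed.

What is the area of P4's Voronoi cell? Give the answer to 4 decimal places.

Area of P4's cell: 56.7840

1. box [0,30]×[0,40]: [(0, 0) (30, 0) (30, 40) (0, 40)]
2. ⊥bis P4·P0 via (4.945,33.49): [(0, 36.6195) (0, 0) (30, 0) (30, 17.6335)]  |A|=813.7956
3. ⊥bis P4·P1 via (15.34,28.245): [(14.969, 27.1461) (0, 36.6195) (0, 0) (5.8042, 0)]  |A|=352.8597
4. ⊥bis P4·P2 via (7.56,33.505): [(12.8035, 20.7319) (8.4861, 31.2489) (0, 36.6195) (0, 0) (5.8042, 0)]  |A|=327.6261
5. ⊥bis P4·P3 via (5.96,34.18): [(12.8035, 20.7319) (8.4861, 31.2489) (0, 36.6195) (0, 0) (5.8042, 0)]  |A|=327.6261
6. ⊥bis P4·P5 via (6.385,28.8): [(8.7833, 30.5251) (8.4861, 31.2489) (0, 36.6195) (0, 24.2071)]  |A|=56.784
7. ⊥bis P4·P6 via (9.825,31.44): [(8.7833, 30.5251) (8.4861, 31.2489) (0, 36.6195) (0, 24.2071)]  |A|=56.784
8. ⊥bis P4·P7 via (11.67,29.505): [(8.7833, 30.5251) (8.4861, 31.2489) (0, 36.6195) (0, 24.2071)]  |A|=56.784
9. ⊥bis P4·P8 via (15.245,30.155): [(8.7833, 30.5251) (8.4861, 31.2489) (0, 36.6195) (0, 24.2071)]  |A|=56.784
10. canonical 4-gon: [(8.7833, 30.5251) (8.4861, 31.2489) (0, 36.6195) (0, 24.2071)]
11. shoelace: 56.784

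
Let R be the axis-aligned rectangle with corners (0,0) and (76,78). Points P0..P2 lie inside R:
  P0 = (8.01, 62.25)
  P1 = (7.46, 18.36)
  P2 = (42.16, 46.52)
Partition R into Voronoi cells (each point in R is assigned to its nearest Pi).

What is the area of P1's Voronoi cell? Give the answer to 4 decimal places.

Area of P1's cell: 1401.5253

1. box [0,76]×[0,78]: [(0, 0) (76, 0) (76, 78) (0, 78)]
2. ⊥bis P1·P0 via (7.735,40.305): [(0, 40.4019) (0, 0) (76, 0) (76, 39.4495)]  |A|=3034.3562
3. ⊥bis P1·P2 via (24.81,32.44): [(18.5372, 40.1696) (0, 40.4019) (0, 0) (51.1359, 0)]  |A|=1401.5253
4. canonical 4-gon: [(18.5372, 40.1696) (0, 40.4019) (0, 0) (51.1359, 0)]
5. shoelace: 1401.5253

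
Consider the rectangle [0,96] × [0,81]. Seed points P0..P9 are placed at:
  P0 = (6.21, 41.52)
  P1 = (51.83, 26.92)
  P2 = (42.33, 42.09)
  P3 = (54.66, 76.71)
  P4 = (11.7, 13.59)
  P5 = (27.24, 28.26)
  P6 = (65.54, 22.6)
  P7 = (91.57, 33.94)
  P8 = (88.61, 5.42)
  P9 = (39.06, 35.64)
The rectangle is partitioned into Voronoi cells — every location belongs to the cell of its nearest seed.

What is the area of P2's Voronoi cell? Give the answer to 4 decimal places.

Area of P2's cell: 836.3911

1. box [0,96]×[0,81]: [(0, 0) (96, 0) (96, 81) (0, 81)]
2. ⊥bis P2·P0 via (24.27,41.805): [(24.9297, 0) (96, 0) (96, 81) (23.6515, 81)]  |A|=5808.4619
3. ⊥bis P2·P1 via (47.08,34.505): [(24.6073, 20.4318) (96, 65.1405) (96, 81) (23.6515, 81)]  |A|=2757.1385
4. ⊥bis P2·P3 via (48.495,59.4): [(23.8538, 68.176) (24.6073, 20.4318) (72.9343, 50.6959)]  |A|=1165.0689
5. ⊥bis P2·P4 via (27.015,27.84): [(23.8538, 68.176) (24.4468, 30.6001) (30.4839, 24.1119) (72.9343, 50.6959)]  |A|=1134.8962
6. ⊥bis P2·P5 via (34.785,35.175): [(23.8538, 68.176) (24.1922, 46.7328) (39.6586, 29.8574) (72.9343, 50.6959)]  |A|=965.1806
7. ⊥bis P2·P6 via (53.935,32.345): [(70.1711, 51.68) (23.8538, 68.176) (24.1922, 46.7328) (39.6586, 29.8574) (65.3634, 45.9547)]  |A|=954.9049
8. ⊥bis P2·P7 via (66.95,38.015): [(68.9763, 50.2572) (69.2652, 52.0026) (23.8538, 68.176) (24.1922, 46.7328) (39.6586, 29.8574) (65.3634, 45.9547)]  |A|=954.0677
9. ⊥bis P2·P8 via (65.47,23.755): [(68.9763, 50.2572) (69.2652, 52.0026) (23.8538, 68.176) (24.1922, 46.7328) (39.6586, 29.8574) (65.3634, 45.9547)]  |A|=954.0677
10. ⊥bis P2·P9 via (40.695,38.865): [(68.9763, 50.2572) (69.2652, 52.0026) (23.8538, 68.176) (24.1843, 47.2355) (48.0709, 35.1256) (65.3634, 45.9547)]  |A|=836.3911
11. canonical 6-gon: [(68.9763, 50.2572) (69.2652, 52.0026) (23.8538, 68.176) (24.1843, 47.2355) (48.0709, 35.1256) (65.3634, 45.9547)]
12. shoelace: 836.3911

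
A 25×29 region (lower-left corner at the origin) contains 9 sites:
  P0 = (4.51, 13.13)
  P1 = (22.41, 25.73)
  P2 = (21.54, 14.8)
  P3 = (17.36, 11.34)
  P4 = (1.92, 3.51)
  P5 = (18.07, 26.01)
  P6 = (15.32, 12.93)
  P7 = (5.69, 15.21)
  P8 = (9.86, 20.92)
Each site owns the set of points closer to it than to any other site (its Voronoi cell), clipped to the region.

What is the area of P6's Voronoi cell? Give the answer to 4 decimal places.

Area of P6's cell: 65.0188

1. box [0,25]×[0,29]: [(0, 0) (25, 0) (25, 29) (0, 29)]
2. ⊥bis P6·P0 via (9.915,13.03): [(9.6739, 0) (25, 0) (25, 29) (10.2105, 29)]  |A|=436.6763
3. ⊥bis P6·P1 via (18.865,19.33): [(10.1212, 24.1733) (9.6739, 0) (25, 0) (25, 15.9318)]  |A|=303.7638
4. ⊥bis P6·P2 via (18.43,13.865): [(16.3718, 20.711) (10.1212, 24.1733) (9.6739, 0) (22.5984, 0)]  |A|=210.1629
5. ⊥bis P6·P3 via (16.34,12.135): [(18.2236, 14.5516) (16.3718, 20.711) (10.1212, 24.1733) (9.7418, 3.6694)]  |A|=100.9345
6. ⊥bis P6·P4 via (8.62,8.22): [(10.834, 5.0706) (18.2236, 14.5516) (16.3718, 20.711) (10.1212, 24.1733) (9.7951, 6.5484)]  |A|=99.3996
7. ⊥bis P6·P5 via (16.695,19.47): [(10.834, 5.0706) (18.2236, 14.5516) (16.7483, 19.4588) (10.06, 20.865) (9.7951, 6.5484)]  |A|=85.0314
8. ⊥bis P6·P7 via (10.505,14.07): [(10.834, 5.0706) (18.2236, 14.5516) (16.7483, 19.4588) (12.0164, 20.4537) (9.8859, 11.4549) (9.7951, 6.5484)]  |A|=75.7905
9. ⊥bis P6·P8 via (12.59,16.925): [(10.834, 5.0706) (18.2236, 14.5516) (16.7483, 19.4588) (16.4039, 19.5312) (10.909, 15.7763) (9.8859, 11.4549) (9.7951, 6.5484)]  |A|=65.0188
10. canonical 7-gon: [(10.834, 5.0706) (18.2236, 14.5516) (16.7483, 19.4588) (16.4039, 19.5312) (10.909, 15.7763) (9.8859, 11.4549) (9.7951, 6.5484)]
11. shoelace: 65.0188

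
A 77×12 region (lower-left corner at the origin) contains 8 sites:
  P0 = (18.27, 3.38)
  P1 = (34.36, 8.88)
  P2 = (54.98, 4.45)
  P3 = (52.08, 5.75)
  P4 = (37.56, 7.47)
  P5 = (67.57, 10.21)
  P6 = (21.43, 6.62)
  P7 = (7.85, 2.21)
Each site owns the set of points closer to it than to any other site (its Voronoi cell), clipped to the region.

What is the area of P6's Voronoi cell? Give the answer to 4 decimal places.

Area of P6's cell: 112.5143

1. box [0,77]×[0,12]: [(0, 0) (77, 0) (77, 12) (0, 12)]
2. ⊥bis P6·P0 via (19.85,5): [(24.9766, 0) (77, 0) (77, 12) (12.6728, 12)]  |A|=698.1038
3. ⊥bis P6·P1 via (27.895,7.75): [(24.9766, 0) (29.2496, 0) (27.1522, 12) (12.6728, 12)]  |A|=112.5143
4. ⊥bis P6·P2 via (38.205,5.535): [(24.9766, 0) (29.2496, 0) (27.1522, 12) (12.6728, 12)]  |A|=112.5143
5. ⊥bis P6·P3 via (36.755,6.185): [(24.9766, 0) (29.2496, 0) (27.1522, 12) (12.6728, 12)]  |A|=112.5143
6. ⊥bis P6·P4 via (29.495,7.045): [(24.9766, 0) (29.2496, 0) (27.1522, 12) (12.6728, 12)]  |A|=112.5143
7. ⊥bis P6·P5 via (44.5,8.415): [(24.9766, 0) (29.2496, 0) (27.1522, 12) (12.6728, 12)]  |A|=112.5143
8. ⊥bis P6·P7 via (14.64,4.415): [(24.9766, 0) (29.2496, 0) (27.1522, 12) (12.6728, 12)]  |A|=112.5143
9. canonical 4-gon: [(24.9766, 0) (29.2496, 0) (27.1522, 12) (12.6728, 12)]
10. shoelace: 112.5143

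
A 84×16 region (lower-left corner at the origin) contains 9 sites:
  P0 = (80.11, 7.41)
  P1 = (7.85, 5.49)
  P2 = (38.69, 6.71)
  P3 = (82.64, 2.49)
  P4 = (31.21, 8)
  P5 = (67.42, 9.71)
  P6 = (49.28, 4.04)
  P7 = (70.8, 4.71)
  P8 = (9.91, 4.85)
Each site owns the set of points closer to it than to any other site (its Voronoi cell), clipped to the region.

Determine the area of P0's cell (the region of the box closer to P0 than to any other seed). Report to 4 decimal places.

1. box [0,84]×[0,16]: [(0, 0) (84, 0) (84, 16) (0, 16)]
2. ⊥bis P0·P1 via (43.98,6.45): [(44.1514, 0) (84, 0) (84, 16) (43.7262, 16)]  |A|=640.979
3. ⊥bis P0·P2 via (59.4,7.06): [(59.5193, 0) (84, 0) (84, 16) (59.2489, 16)]  |A|=393.8542
4. ⊥bis P0·P3 via (81.375,4.95): [(59.5193, 0) (71.7489, 0) (84, 6.2998) (84, 16) (59.2489, 16)]  |A|=355.2642
5. ⊥bis P0·P4 via (55.66,7.705): [(59.5193, 0) (71.7489, 0) (84, 6.2998) (84, 16) (59.2489, 16)]  |A|=355.2642
6. ⊥bis P0·P5 via (73.765,8.56): [(72.2613, 0.2635) (84, 6.2998) (84, 16) (75.1135, 16)]  |A|=126.8552
7. ⊥bis P0·P6 via (64.695,5.725): [(72.2613, 0.2635) (84, 6.2998) (84, 16) (75.1135, 16)]  |A|=126.8552
8. ⊥bis P0·P7 via (75.455,6.06): [(74.1361, 10.6077) (76.5034, 2.4449) (84, 6.2998) (84, 16) (75.1135, 16)]  |A|=106.9594
9. ⊥bis P0·P8 via (45.01,6.13): [(74.1361, 10.6077) (76.5034, 2.4449) (84, 6.2998) (84, 16) (75.1135, 16)]  |A|=106.9594
10. canonical 5-gon: [(74.1361, 10.6077) (76.5034, 2.4449) (84, 6.2998) (84, 16) (75.1135, 16)]
11. shoelace: 106.9594

Area of P0's cell: 106.9594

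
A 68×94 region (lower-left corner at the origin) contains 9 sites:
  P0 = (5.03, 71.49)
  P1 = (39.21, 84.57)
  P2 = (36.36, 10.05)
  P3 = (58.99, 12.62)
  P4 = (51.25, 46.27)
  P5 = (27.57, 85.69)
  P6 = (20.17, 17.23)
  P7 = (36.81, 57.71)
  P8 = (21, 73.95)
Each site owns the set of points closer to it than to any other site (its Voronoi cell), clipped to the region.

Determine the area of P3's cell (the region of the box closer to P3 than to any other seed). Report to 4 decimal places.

1. box [0,68]×[0,94]: [(0, 0) (68, 0) (68, 94) (0, 94)]
2. ⊥bis P3·P0 via (32.01,42.055): [(0, 12.7148) (0, 0) (68, 0) (68, 75.0433)]  |A|=2983.7738
3. ⊥bis P3·P1 via (49.1,48.595): [(34.8802, 44.6858) (0, 12.7148) (0, 0) (68, 0) (68, 53.7909)]  |A|=2631.8353
4. ⊥bis P3·P2 via (47.675,11.335): [(43.6148, 47.087) (48.9623, 0) (68, 0) (68, 53.7909)]  |A|=1104.0661
5. ⊥bis P3·P4 via (55.12,29.445): [(45.8602, 27.3151) (48.9623, 0) (68, 0) (68, 32.4076)]  |A|=618.7576
6. ⊥bis P3·P5 via (43.28,49.155): [(45.8602, 27.3151) (48.9623, 0) (68, 0) (68, 32.4076)]  |A|=618.7576
7. ⊥bis P3·P6 via (39.58,14.925): [(45.8602, 27.3151) (48.9623, 0) (68, 0) (68, 32.4076)]  |A|=618.7576
8. ⊥bis P3·P7 via (47.9,35.165): [(45.8602, 27.3151) (48.9623, 0) (68, 0) (68, 32.4076)]  |A|=618.7576
9. ⊥bis P3·P8 via (39.995,43.285): [(45.8602, 27.3151) (48.9623, 0) (68, 0) (68, 32.4076)]  |A|=618.7576
10. canonical 4-gon: [(45.8602, 27.3151) (48.9623, 0) (68, 0) (68, 32.4076)]
11. shoelace: 618.7576

Area of P3's cell: 618.7576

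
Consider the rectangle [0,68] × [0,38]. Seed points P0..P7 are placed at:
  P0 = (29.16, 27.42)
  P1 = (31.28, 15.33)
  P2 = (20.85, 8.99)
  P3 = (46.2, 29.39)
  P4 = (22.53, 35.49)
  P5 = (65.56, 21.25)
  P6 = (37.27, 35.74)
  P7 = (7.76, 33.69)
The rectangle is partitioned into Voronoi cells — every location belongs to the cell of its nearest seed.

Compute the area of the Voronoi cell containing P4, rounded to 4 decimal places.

Area of P4's cell: 129.6358

1. box [0,68]×[0,38]: [(0, 0) (68, 0) (68, 38) (0, 38)]
2. ⊥bis P4·P0 via (25.845,31.455): [(0, 10.2217) (33.8115, 38) (0, 38)]  |A|=469.6127
3. ⊥bis P4·P1 via (26.905,25.41): [(0, 13.7325) (9.0592, 17.6644) (33.8115, 38) (0, 38)]  |A|=453.7105
4. ⊥bis P4·P2 via (21.69,22.24): [(0, 23.6151) (15.1344, 22.6556) (33.8115, 38) (0, 38)]  |A|=368.2627
5. ⊥bis P4·P3 via (34.365,32.44): [(0, 23.6151) (15.1344, 22.6556) (33.8115, 38) (0, 38)]  |A|=368.2627
6. ⊥bis P4·P5 via (44.045,28.37): [(0, 23.6151) (15.1344, 22.6556) (33.8115, 38) (0, 38)]  |A|=368.2627
7. ⊥bis P4·P6 via (29.9,35.615): [(0, 23.6151) (15.1344, 22.6556) (29.9139, 34.7978) (29.8595, 38) (0, 38)]  |A|=361.9352
8. ⊥bis P4·P7 via (15.145,34.59): [(16.4661, 23.7497) (29.9139, 34.7978) (29.8595, 38) (14.7294, 38)]  |A|=129.6358
9. canonical 4-gon: [(16.4661, 23.7497) (29.9139, 34.7978) (29.8595, 38) (14.7294, 38)]
10. shoelace: 129.6358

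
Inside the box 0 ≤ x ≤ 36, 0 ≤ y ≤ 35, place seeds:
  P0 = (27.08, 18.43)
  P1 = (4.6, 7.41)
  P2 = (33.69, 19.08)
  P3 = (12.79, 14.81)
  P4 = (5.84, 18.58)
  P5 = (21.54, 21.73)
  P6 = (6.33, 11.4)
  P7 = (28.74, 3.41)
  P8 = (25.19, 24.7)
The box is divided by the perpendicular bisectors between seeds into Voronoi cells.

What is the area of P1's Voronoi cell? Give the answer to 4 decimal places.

Area of P1's cell: 130.4929

1. box [0,36]×[0,35]: [(0, 0) (36, 0) (36, 35) (0, 35)]
2. ⊥bis P1·P0 via (15.84,12.92): [(0, 0) (22.1736, 0) (5.0161, 35) (0, 35)]  |A|=475.8188
3. ⊥bis P1·P2 via (19.145,13.245): [(0, 0) (22.1736, 0) (5.0161, 35) (0, 35)]  |A|=475.8188
4. ⊥bis P1·P3 via (8.695,11.11): [(0, 20.7332) (0, 0) (18.7333, 0)]  |A|=194.2015
5. ⊥bis P1·P4 via (5.22,12.995): [(7.1894, 12.7764) (0, 13.5745) (0, 0) (18.7333, 0)]  |A|=168.468
6. ⊥bis P1·P5 via (13.07,14.57): [(7.1894, 12.7764) (0, 13.5745) (0, 0) (18.7333, 0)]  |A|=168.468
7. ⊥bis P1·P6 via (5.465,9.405): [(13.3082, 6.0043) (0, 11.7745) (0, 0) (18.7333, 0)]  |A|=134.5894
8. ⊥bis P1·P7 via (16.67,5.41): [(16.2322, 2.7681) (13.3082, 6.0043) (0, 11.7745) (0, 0) (15.7736, 0)]  |A|=130.4929
9. ⊥bis P1·P8 via (14.895,16.055): [(16.2322, 2.7681) (13.3082, 6.0043) (0, 11.7745) (0, 0) (15.7736, 0)]  |A|=130.4929
10. canonical 5-gon: [(16.2322, 2.7681) (13.3082, 6.0043) (0, 11.7745) (0, 0) (15.7736, 0)]
11. shoelace: 130.4929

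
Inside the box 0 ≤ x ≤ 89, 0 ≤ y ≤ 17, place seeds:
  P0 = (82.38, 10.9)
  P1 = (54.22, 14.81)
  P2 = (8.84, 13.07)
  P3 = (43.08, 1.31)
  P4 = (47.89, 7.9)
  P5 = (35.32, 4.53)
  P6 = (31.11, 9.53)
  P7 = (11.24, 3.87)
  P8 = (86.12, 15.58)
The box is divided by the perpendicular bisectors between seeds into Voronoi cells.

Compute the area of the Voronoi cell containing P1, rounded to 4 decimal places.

Area of P1's cell: 229.9032

1. box [0,89]×[0,17]: [(0, 0) (89, 0) (89, 17) (0, 17)]
2. ⊥bis P1·P0 via (68.3,12.855): [(0, 0) (66.5151, 0) (68.8755, 17) (0, 17)]  |A|=1150.8203
3. ⊥bis P1·P2 via (31.53,13.94): [(32.0645, 0) (66.5151, 0) (68.8755, 17) (31.4127, 17)]  |A|=611.2643
4. ⊥bis P1·P3 via (48.65,8.06): [(58.4175, 0) (66.5151, 0) (68.8755, 17) (37.8161, 17)]  |A|=332.8349
5. ⊥bis P1·P4 via (51.055,11.355): [(63.4504, 0) (66.5151, 0) (68.8755, 17) (44.8928, 17)]  |A|=229.9032
6. ⊥bis P1·P5 via (44.77,9.67): [(63.4504, 0) (66.5151, 0) (68.8755, 17) (44.8928, 17)]  |A|=229.9032
7. ⊥bis P1·P6 via (42.665,12.17): [(63.4504, 0) (66.5151, 0) (68.8755, 17) (44.8928, 17)]  |A|=229.9032
8. ⊥bis P1·P7 via (32.73,9.34): [(63.4504, 0) (66.5151, 0) (68.8755, 17) (44.8928, 17)]  |A|=229.9032
9. ⊥bis P1·P8 via (70.17,15.195): [(63.4504, 0) (66.5151, 0) (68.8755, 17) (44.8928, 17)]  |A|=229.9032
10. canonical 4-gon: [(63.4504, 0) (66.5151, 0) (68.8755, 17) (44.8928, 17)]
11. shoelace: 229.9032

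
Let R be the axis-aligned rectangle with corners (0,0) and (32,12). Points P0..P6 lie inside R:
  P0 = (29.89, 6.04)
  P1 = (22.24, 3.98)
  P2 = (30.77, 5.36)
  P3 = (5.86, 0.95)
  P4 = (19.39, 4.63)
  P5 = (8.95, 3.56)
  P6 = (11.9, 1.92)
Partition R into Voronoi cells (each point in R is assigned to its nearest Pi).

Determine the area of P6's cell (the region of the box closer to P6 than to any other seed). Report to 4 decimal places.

Area of P6's cell: 34.2145

1. box [0,32]×[0,12]: [(0, 0) (32, 0) (32, 12) (0, 12)]
2. ⊥bis P6·P0 via (20.895,3.98): [(0, 0) (21.8065, 0) (19.0583, 12) (0, 12)]  |A|=245.1886
3. ⊥bis P6·P1 via (17.07,2.95): [(0, 0) (17.6577, 0) (15.267, 12) (0, 12)]  |A|=197.5483
4. ⊥bis P6·P2 via (21.335,3.64): [(0, 0) (17.6577, 0) (15.267, 12) (0, 12)]  |A|=197.5483
5. ⊥bis P6·P3 via (8.88,1.435): [(9.1105, 0) (17.6577, 0) (15.267, 12) (7.1833, 12)]  |A|=99.7858
6. ⊥bis P6·P4 via (15.645,3.275): [(9.1105, 0) (16.8299, 0) (12.4882, 12) (7.1833, 12)]  |A|=78.1461
7. ⊥bis P6·P5 via (10.425,2.74): [(9.0637, 0.2913) (9.1105, 0) (16.8299, 0) (13.7043, 8.6388)]  |A|=34.2145
8. canonical 4-gon: [(9.0637, 0.2913) (9.1105, 0) (16.8299, 0) (13.7043, 8.6388)]
9. shoelace: 34.2145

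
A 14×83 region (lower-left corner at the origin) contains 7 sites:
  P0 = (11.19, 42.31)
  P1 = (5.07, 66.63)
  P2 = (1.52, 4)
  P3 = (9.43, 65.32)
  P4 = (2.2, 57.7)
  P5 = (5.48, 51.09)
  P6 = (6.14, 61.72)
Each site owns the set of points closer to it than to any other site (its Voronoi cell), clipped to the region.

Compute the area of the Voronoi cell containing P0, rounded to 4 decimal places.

Area of P0's cell: 319.7544

1. box [0,14]×[0,83]: [(0, 0) (14, 0) (14, 83) (0, 83)]
2. ⊥bis P0·P1 via (8.13,54.47): [(0, 52.4241) (0, 0) (14, 0) (14, 55.9472)]  |A|=758.599
3. ⊥bis P0·P2 via (6.355,23.155): [(0, 52.4241) (0, 24.7591) (14, 21.2253) (14, 55.9472)]  |A|=436.7083
4. ⊥bis P0·P3 via (10.31,53.815): [(3.4385, 53.2894) (0, 52.4241) (0, 24.7591) (14, 21.2253) (14, 54.0972)]  |A|=426.9394
5. ⊥bis P0·P4 via (6.695,50.005): [(13.6554, 54.0709) (0, 46.0941) (0, 24.7591) (14, 21.2253) (14, 54.0972)]  |A|=380.6435
6. ⊥bis P0·P5 via (8.335,46.7): [(0, 41.2794) (0, 24.7591) (14, 21.2253) (14, 50.3842)]  |A|=319.7544
7. ⊥bis P0·P6 via (8.665,52.015): [(0, 41.2794) (0, 24.7591) (14, 21.2253) (14, 50.3842)]  |A|=319.7544
8. canonical 4-gon: [(0, 41.2794) (0, 24.7591) (14, 21.2253) (14, 50.3842)]
9. shoelace: 319.7544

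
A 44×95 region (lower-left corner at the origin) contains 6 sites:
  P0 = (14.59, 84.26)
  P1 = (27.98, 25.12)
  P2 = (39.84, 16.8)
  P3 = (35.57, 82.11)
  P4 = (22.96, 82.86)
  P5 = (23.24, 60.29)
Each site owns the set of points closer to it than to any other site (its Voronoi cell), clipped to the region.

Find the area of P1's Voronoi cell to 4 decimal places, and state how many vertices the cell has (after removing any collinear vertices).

Area of P1's cell: 1419.4674 (5 vertices)

1. box [0,44]×[0,95]: [(0, 0) (44, 0) (44, 95) (0, 95)]
2. ⊥bis P1·P0 via (21.285,54.69): [(0, 49.8708) (0, 0) (44, 0) (44, 59.8329)]  |A|=2413.4829
3. ⊥bis P1·P2 via (33.91,20.96): [(0, 49.8708) (0, 0) (19.2062, 0) (44, 35.3431) (44, 59.8329)]  |A|=1975.3378
4. ⊥bis P1·P3 via (31.775,53.615): [(22.1807, 54.8928) (0, 49.8708) (0, 0) (19.2062, 0) (44, 35.3431) (44, 51.9869)]  |A|=1889.7396
5. ⊥bis P1·P4 via (25.47,53.99): [(27.5811, 54.1735) (13.6572, 52.963) (0, 49.8708) (0, 0) (19.2062, 0) (44, 35.3431) (44, 51.9869)]  |A|=1881.4634
6. ⊥bis P1·P5 via (25.61,42.705): [(0, 39.2534) (0, 0) (19.2062, 0) (44, 35.3431) (44, 45.1835)]  |A|=1419.4674
7. canonical 5-gon: [(0, 39.2534) (0, 0) (19.2062, 0) (44, 35.3431) (44, 45.1835)]
8. shoelace: 1419.4674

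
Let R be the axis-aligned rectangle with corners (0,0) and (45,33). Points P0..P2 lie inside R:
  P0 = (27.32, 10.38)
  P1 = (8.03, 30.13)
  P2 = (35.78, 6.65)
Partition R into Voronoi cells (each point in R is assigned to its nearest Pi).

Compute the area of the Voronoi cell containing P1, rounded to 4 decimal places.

1. box [0,45]×[0,33]: [(0, 0) (45, 0) (45, 33) (0, 33)]
2. ⊥bis P1·P0 via (17.675,20.255): [(0, 2.9917) (30.7239, 33) (0, 33)]  |A|=460.9868
3. ⊥bis P1·P2 via (21.905,18.39): [(0, 2.9917) (30.7239, 33) (0, 33)]  |A|=460.9868
4. canonical 3-gon: [(0, 2.9917) (30.7239, 33) (0, 33)]
5. shoelace: 460.9868

Area of P1's cell: 460.9868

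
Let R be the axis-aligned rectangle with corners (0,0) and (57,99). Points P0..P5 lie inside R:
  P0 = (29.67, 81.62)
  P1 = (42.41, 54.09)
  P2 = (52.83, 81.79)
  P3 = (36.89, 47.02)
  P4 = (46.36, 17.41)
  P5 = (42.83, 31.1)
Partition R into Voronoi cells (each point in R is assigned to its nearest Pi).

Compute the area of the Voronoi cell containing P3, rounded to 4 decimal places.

1. box [0,57]×[0,99]: [(0, 0) (57, 0) (57, 99) (0, 99)]
2. ⊥bis P3·P0 via (33.28,64.32): [(0, 57.3754) (0, 0) (57, 0) (57, 69.2697)]  |A|=3609.3856
3. ⊥bis P3·P1 via (39.65,50.555): [(24.3946, 62.4659) (0, 57.3754) (0, 0) (57, 0) (57, 37.0087)]  |A|=3083.4453
4. ⊥bis P3·P2 via (44.86,64.405): [(24.3946, 62.4659) (0, 57.3754) (0, 0) (57, 0) (57, 37.0087)]  |A|=3083.4453
5. ⊥bis P3·P4 via (41.625,32.215): [(56.8877, 37.0964) (24.3946, 62.4659) (0, 57.3754) (0, 18.9023)]  |A|=1486.4659
6. ⊥bis P3·P5 via (39.86,39.06): [(49.68, 42.724) (24.3946, 62.4659) (0, 57.3754) (0, 24.1876)]  |A|=1129.5394
7. canonical 4-gon: [(49.68, 42.724) (24.3946, 62.4659) (0, 57.3754) (0, 24.1876)]
8. shoelace: 1129.5394

Area of P3's cell: 1129.5394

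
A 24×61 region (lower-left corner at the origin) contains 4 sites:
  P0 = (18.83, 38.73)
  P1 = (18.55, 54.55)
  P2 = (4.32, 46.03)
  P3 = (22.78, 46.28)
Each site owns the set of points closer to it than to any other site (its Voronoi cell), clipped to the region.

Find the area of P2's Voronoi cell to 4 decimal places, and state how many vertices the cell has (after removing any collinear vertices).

1. box [0,24]×[0,61]: [(0, 0) (24, 0) (24, 61) (0, 61)]
2. ⊥bis P2·P0 via (11.575,42.38): [(0, 19.3727) (20.9427, 61) (0, 61)]  |A|=435.8949
3. ⊥bis P2·P1 via (11.435,50.29): [(0, 19.3727) (13.6735, 46.5512) (5.0225, 61) (0, 61)]  |A|=320.8812
4. ⊥bis P2·P3 via (13.55,46.155): [(0, 19.3727) (13.548, 46.3017) (13.5417, 46.7715) (5.0225, 61) (0, 61)]  |A|=320.8509
5. canonical 5-gon: [(0, 19.3727) (13.548, 46.3017) (13.5417, 46.7715) (5.0225, 61) (0, 61)]
6. shoelace: 320.8509

Area of P2's cell: 320.8509 (5 vertices)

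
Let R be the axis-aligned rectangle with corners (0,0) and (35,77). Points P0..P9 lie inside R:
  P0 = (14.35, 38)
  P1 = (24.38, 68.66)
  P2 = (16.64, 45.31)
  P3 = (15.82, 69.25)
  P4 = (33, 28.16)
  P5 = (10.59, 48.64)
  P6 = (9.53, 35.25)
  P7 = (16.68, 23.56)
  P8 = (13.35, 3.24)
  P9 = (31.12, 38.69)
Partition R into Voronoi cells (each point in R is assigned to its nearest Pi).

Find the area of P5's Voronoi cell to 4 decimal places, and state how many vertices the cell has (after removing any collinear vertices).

1. box [0,35]×[0,77]: [(0, 0) (35, 0) (35, 77) (0, 77)]
2. ⊥bis P5·P0 via (12.47,43.32): [(0, 38.9133) (35, 51.2817) (35, 77) (0, 77)]  |A|=1116.5868
3. ⊥bis P5·P1 via (17.485,58.65): [(0, 70.6939) (0, 38.9133) (30.4939, 49.6893)]  |A|=484.5562
4. ⊥bis P5·P2 via (13.615,46.975): [(19.3384, 57.3734) (0, 70.6939) (0, 38.9133) (11.3939, 42.9397)]  |A|=373.5265
5. ⊥bis P5·P3 via (13.205,58.945): [(19.3384, 57.3734) (19.3034, 57.3975) (0, 62.2959) (0, 38.9133) (11.3939, 42.9397)]  |A|=292.4719
6. ⊥bis P5·P4 via (21.795,38.4): [(19.3384, 57.3734) (19.3034, 57.3975) (0, 62.2959) (0, 38.9133) (11.3939, 42.9397)]  |A|=292.4719
7. ⊥bis P5·P6 via (10.06,41.945): [(19.3384, 57.3734) (19.3034, 57.3975) (0, 62.2959) (0, 42.7414) (8.8501, 42.0408) (11.3939, 42.9397)]  |A|=275.5325
8. ⊥bis P5·P7 via (13.635,36.1): [(19.3384, 57.3734) (19.3034, 57.3975) (0, 62.2959) (0, 42.7414) (8.8501, 42.0408) (11.3939, 42.9397)]  |A|=275.5325
9. ⊥bis P5·P8 via (11.97,25.94): [(19.3384, 57.3734) (19.3034, 57.3975) (0, 62.2959) (0, 42.7414) (8.8501, 42.0408) (11.3939, 42.9397)]  |A|=275.5325
10. ⊥bis P5·P9 via (20.855,43.665): [(19.3384, 57.3734) (19.3034, 57.3975) (0, 62.2959) (0, 42.7414) (8.8501, 42.0408) (11.3939, 42.9397)]  |A|=275.5325
11. canonical 6-gon: [(19.3384, 57.3734) (19.3034, 57.3975) (0, 62.2959) (0, 42.7414) (8.8501, 42.0408) (11.3939, 42.9397)]
12. shoelace: 275.5325

Area of P5's cell: 275.5325 (6 vertices)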